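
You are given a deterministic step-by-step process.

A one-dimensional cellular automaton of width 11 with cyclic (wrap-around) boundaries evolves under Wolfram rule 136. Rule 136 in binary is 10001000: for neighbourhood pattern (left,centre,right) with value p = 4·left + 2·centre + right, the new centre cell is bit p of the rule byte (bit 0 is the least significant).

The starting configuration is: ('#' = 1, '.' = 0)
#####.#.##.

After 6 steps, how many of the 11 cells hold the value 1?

0

0) #####.#.##.
1) ####....#..
2) ###........
3) ##.........
4) #..........
5) ...........
6) ...........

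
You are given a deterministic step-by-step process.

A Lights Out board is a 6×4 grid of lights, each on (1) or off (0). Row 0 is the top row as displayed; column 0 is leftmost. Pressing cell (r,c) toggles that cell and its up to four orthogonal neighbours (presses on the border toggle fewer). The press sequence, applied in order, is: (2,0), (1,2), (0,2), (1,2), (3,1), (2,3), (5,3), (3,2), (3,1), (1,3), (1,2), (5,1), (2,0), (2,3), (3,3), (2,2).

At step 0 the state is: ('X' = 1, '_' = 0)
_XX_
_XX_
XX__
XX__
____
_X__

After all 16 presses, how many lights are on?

11

t=0: _XX_
_XX_
XX__
XX__
____
_X__
t=1: _XX_
XXX_
____
_X__
____
_X__
t=2: _X__
X__X
__X_
_X__
____
_X__
t=3: __XX
X_XX
__X_
_X__
____
_X__
t=4: ___X
XX__
____
_X__
____
_X__
t=5: ___X
XX__
_X__
X_X_
_X__
_X__
t=6: ___X
XX_X
_XXX
X_XX
_X__
_X__
t=7: ___X
XX_X
_XXX
X_XX
_X_X
_XXX
t=8: ___X
XX_X
_X_X
XX__
_XXX
_XXX
t=9: ___X
XX_X
___X
__X_
__XX
_XXX
t=10: ____
XXX_
____
__X_
__XX
_XXX
t=11: __X_
X__X
__X_
__X_
__XX
_XXX
t=12: __X_
X__X
__X_
__X_
_XXX
X__X
t=13: __X_
___X
XXX_
X_X_
_XXX
X__X
t=14: __X_
____
XX_X
X_XX
_XXX
X__X
t=15: __X_
____
XX__
X___
_XX_
X__X
t=16: __X_
__X_
X_XX
X_X_
_XX_
X__X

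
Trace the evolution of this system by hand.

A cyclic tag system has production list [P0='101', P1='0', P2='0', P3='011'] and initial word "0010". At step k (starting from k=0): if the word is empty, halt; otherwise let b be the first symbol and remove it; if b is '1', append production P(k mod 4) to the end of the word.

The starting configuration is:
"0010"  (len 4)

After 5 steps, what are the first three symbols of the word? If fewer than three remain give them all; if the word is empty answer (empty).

(empty)

k=0  "0010"  (len 4)
k=1  "010"  (len 3)
k=2  "10"  (len 2)
k=3  "00"  (len 2)
k=4  "0"  (len 1)
k=5  (halted — word empty)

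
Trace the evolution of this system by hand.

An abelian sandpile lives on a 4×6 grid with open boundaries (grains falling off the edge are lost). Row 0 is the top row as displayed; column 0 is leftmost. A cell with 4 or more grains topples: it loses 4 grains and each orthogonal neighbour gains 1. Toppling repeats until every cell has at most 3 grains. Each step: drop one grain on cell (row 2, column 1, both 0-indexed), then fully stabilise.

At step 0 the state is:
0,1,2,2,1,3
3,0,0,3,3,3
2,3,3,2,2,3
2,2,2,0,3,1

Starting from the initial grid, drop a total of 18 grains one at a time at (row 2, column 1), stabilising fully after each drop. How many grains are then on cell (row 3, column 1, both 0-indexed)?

3

0) 0,1,2,2,1,3
3,0,0,3,3,3
2,3,3,2,2,3
2,2,2,0,3,1
1) 0,1,2,2,1,3
3,1,1,3,3,3
3,1,0,3,2,3
2,3,3,0,3,1
2) 0,1,2,2,1,3
3,1,1,3,3,3
3,2,0,3,2,3
2,3,3,0,3,1
3) 0,1,2,2,1,3
3,1,1,3,3,3
3,3,0,3,2,3
2,3,3,0,3,1
4) 1,1,2,2,1,3
0,3,1,3,3,3
2,2,2,3,2,3
0,2,0,1,3,1
5) 1,1,2,2,1,3
0,3,1,3,3,3
2,3,2,3,2,3
0,2,0,1,3,1
6) 1,2,2,2,1,3
1,0,2,3,3,3
3,1,3,3,2,3
0,3,0,1,3,1
7) 1,2,2,2,1,3
1,0,2,3,3,3
3,2,3,3,2,3
0,3,0,1,3,1
8) 1,2,2,2,1,3
1,0,2,3,3,3
3,3,3,3,2,3
0,3,0,1,3,1
9) 1,2,3,3,3,0
2,2,0,2,2,2
0,3,2,2,2,1
2,0,2,3,0,3
10) 1,2,3,3,3,0
2,3,0,2,2,2
1,0,3,2,2,1
2,1,2,3,0,3
11) 1,2,3,3,3,0
2,3,0,2,2,2
1,1,3,2,2,1
2,1,2,3,0,3
12) 1,2,3,3,3,0
2,3,0,2,2,2
1,2,3,2,2,1
2,1,2,3,0,3
13) 1,2,3,3,3,0
2,3,0,2,2,2
1,3,3,2,2,1
2,1,2,3,0,3
14) 1,3,3,3,3,0
3,0,2,2,2,2
2,2,0,3,2,1
2,2,3,3,0,3
15) 1,3,3,3,3,0
3,0,2,2,2,2
2,3,0,3,2,1
2,2,3,3,0,3
16) 1,3,3,3,3,0
3,1,2,2,2,2
3,0,1,3,2,1
2,3,3,3,0,3
17) 1,3,3,3,3,0
3,1,2,2,2,2
3,1,1,3,2,1
2,3,3,3,0,3
18) 1,3,3,3,3,0
3,1,2,2,2,2
3,2,1,3,2,1
2,3,3,3,0,3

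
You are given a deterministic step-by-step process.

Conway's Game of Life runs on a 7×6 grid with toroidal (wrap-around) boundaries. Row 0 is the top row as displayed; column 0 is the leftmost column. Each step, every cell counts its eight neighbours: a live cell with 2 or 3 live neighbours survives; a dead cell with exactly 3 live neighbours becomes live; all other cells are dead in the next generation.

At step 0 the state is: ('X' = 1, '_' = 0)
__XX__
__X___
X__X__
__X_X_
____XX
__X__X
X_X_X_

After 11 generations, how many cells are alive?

step 0: __XX__
__X___
X__X__
__X_X_
____XX
__X__X
X_X_X_
step 1: __X___
_XX___
_XXX__
____X_
____XX
XX____
__X_XX
step 2: __X___
______
_X_X__
__X_XX
X___XX
XX_X__
X_XX_X
step 3: _XXX__
__X___
__XXX_
_XX___
__X___
___X__
X__XXX
step 4: XX___X
____X_
______
_X____
_XXX__
__XX_X
XX___X
step 5: _X__X_
X____X
______
_X____
XX_XX_
___X_X
______
step 6: X____X
X____X
X_____
XXX___
XX_XXX
X_XX_X
____X_
step 7: X___X_
_X____
______
__XXX_
______
__X___
_X_XX_
step 8: XXXXXX
______
__XX__
___X__
__X___
__XX__
_XXXXX
step 9: ______
X____X
__XX__
___X__
__X___
______
______
step 10: ______
______
__XXX_
___X__
______
______
______
step 11: ______
___X__
__XXX_
__XXX_
______
______
______

7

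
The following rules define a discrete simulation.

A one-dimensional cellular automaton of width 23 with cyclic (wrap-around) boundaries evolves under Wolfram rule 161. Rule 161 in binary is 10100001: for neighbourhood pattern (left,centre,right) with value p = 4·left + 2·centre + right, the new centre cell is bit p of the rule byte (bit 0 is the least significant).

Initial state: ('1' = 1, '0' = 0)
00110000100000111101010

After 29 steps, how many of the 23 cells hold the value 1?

8

0) 00110000100000111101010
1) 10000110001110011010100
2) 00110000100100000101000
3) 10000110000001110010011
4) 00110000111100100000001
5) 00000110011000001111100
6) 11110000000011100111001
7) 11100111111001000010000
8) 01000011110000011000110
9) 00011001100111000010000
10) 11000000000010011000111
11) 10011111111000000010011
12) 00001111110011111000001
13) 01100111100001110011100
14) 00000011001100100001001
15) 01111000000000001100000
16) 00110011111111100001111
17) 00000001111111001100110
18) 11111100111110000000000
19) 01111000011100111111110
20) 00110011001000011111100
21) 10000000000011001111001
22) 00111111111000000110000
23) 10011111110011110000111
24) 00001111100001100110011
25) 01100111001100000000000
26) 00000010000001111111111
27) 01111000111100111111110
28) 00110010011000011111100
29) 10000000000011001111001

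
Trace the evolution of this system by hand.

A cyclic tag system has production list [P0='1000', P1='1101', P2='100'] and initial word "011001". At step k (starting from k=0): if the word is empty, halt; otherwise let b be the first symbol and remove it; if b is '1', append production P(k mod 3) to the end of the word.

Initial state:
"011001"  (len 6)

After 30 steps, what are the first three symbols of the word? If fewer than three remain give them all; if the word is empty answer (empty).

gen 0: "011001"  (len 6)
gen 1: "11001"  (len 5)
gen 2: "10011101"  (len 8)
gen 3: "0011101100"  (len 10)
gen 4: "011101100"  (len 9)
gen 5: "11101100"  (len 8)
gen 6: "1101100100"  (len 10)
gen 7: "1011001001000"  (len 13)
gen 8: "0110010010001101"  (len 16)
gen 9: "110010010001101"  (len 15)
gen 10: "100100100011011000"  (len 18)
gen 11: "001001000110110001101"  (len 21)
gen 12: "01001000110110001101"  (len 20)
gen 13: "1001000110110001101"  (len 19)
gen 14: "0010001101100011011101"  (len 22)
gen 15: "010001101100011011101"  (len 21)
gen 16: "10001101100011011101"  (len 20)
gen 17: "00011011000110111011101"  (len 23)
gen 18: "0011011000110111011101"  (len 22)
gen 19: "011011000110111011101"  (len 21)
gen 20: "11011000110111011101"  (len 20)
gen 21: "1011000110111011101100"  (len 22)
gen 22: "0110001101110111011001000"  (len 25)
gen 23: "110001101110111011001000"  (len 24)
gen 24: "10001101110111011001000100"  (len 26)
gen 25: "00011011101110110010001001000"  (len 29)
gen 26: "0011011101110110010001001000"  (len 28)
gen 27: "011011101110110010001001000"  (len 27)
gen 28: "11011101110110010001001000"  (len 26)
gen 29: "10111011101100100010010001101"  (len 29)
gen 30: "0111011101100100010010001101100"  (len 31)

011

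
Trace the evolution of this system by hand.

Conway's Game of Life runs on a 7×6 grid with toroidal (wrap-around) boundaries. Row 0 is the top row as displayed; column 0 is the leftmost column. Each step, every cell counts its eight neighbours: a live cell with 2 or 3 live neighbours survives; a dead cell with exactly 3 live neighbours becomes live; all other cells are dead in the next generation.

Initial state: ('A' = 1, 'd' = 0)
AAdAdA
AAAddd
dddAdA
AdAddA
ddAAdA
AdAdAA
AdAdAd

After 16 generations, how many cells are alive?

0) AAdAdA
AAAddd
dddAdA
AdAddA
ddAAdA
AdAdAA
AdAdAd
1) dddAAd
dddAdd
dddAAA
AAAddA
ddAddd
AdAddd
ddAddd
2) ddAAAd
ddAddA
dAdAdA
AAAddA
ddAAdA
ddAAdd
dAAddd
3) ddddAd
AAdddA
dddAdA
dddddA
dddddA
ddddAd
dAddAd
4) dAddAd
AddddA
dddddA
AddddA
ddddAA
ddddAA
dddAAA
5) dddAdd
AdddAA
ddddAd
Addddd
dddddd
Addddd
AddAdd
6) AddAdd
dddAAA
AdddAd
dddddd
dddddd
dddddd
dddddd
7) dddAdA
AddAdd
dddAAd
dddddd
dddddd
dddddd
dddddd
8) ddddAd
ddAAdA
dddAAd
dddddd
dddddd
dddddd
dddddd
9) dddAAd
ddAddA
ddAAAd
dddddd
dddddd
dddddd
dddddd
10) dddAAd
ddAddA
ddAAAd
dddAdd
dddddd
dddddd
dddddd
11) dddAAd
ddAddA
ddAdAd
ddAAAd
dddddd
dddddd
dddddd
12) dddAAd
ddAddA
dAAdAA
ddAdAd
dddAdd
dddddd
dddddd
13) dddAAd
AAAddA
AAAdAA
dAAdAA
dddAdd
dddddd
dddddd
14) AAAAAA
dddddd
dddddd
dddddd
ddAAAd
dddddd
dddddd
15) AAAAAA
AAAAAA
dddddd
dddAdd
dddAdd
dddAdd
AAAAAA
16) dddddd
dddddd
AAdddA
dddddd
ddAAAd
AAdddA
dddddd

9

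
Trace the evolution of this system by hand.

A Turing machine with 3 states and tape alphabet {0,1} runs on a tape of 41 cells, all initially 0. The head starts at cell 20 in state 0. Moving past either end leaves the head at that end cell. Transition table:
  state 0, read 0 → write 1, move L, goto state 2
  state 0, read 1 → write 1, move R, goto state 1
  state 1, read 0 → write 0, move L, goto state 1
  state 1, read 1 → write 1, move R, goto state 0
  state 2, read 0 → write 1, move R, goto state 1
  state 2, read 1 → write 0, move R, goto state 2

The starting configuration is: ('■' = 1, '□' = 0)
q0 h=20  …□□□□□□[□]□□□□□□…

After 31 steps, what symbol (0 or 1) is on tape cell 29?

0) q0 h=20  …□□□□□□[□]□□□□□□…
1) q2 h=19  …□□□□□□[□]■□□□□□…
2) q1 h=20  …□□□□□■[■]□□□□□□…
3) q0 h=21  …□□□□■■[□]□□□□□□…
4) q2 h=20  …□□□□□■[■]■□□□□□…
5) q2 h=21  …□□□□■□[■]□□□□□□…
6) q2 h=22  …□□□■□□[□]□□□□□□…
7) q1 h=23  …□□■□□■[□]□□□□□□…
8) q1 h=22  …□□□■□□[■]□□□□□□…
9) q0 h=23  …□□■□□■[□]□□□□□□…
10) q2 h=22  …□□□■□□[■]■□□□□□…
11) q2 h=23  …□□■□□□[■]□□□□□□…
12) q2 h=24  …□■□□□□[□]□□□□□□…
13) q1 h=25  …■□□□□■[□]□□□□□□…
14) q1 h=24  …□■□□□□[■]□□□□□□…
15) q0 h=25  …■□□□□■[□]□□□□□□…
16) q2 h=24  …□■□□□□[■]■□□□□□…
17) q2 h=25  …■□□□□□[■]□□□□□□…
18) q2 h=26  …□□□□□□[□]□□□□□□…
19) q1 h=27  …□□□□□■[□]□□□□□□…
20) q1 h=26  …□□□□□□[■]□□□□□□…
21) q0 h=27  …□□□□□■[□]□□□□□□…
22) q2 h=26  …□□□□□□[■]■□□□□□…
23) q2 h=27  …□□□□□□[■]□□□□□□…
24) q2 h=28  …□□□□□□[□]□□□□□□…
25) q1 h=29  …□□□□□■[□]□□□□□□…
26) q1 h=28  …□□□□□□[■]□□□□□□…
27) q0 h=29  …□□□□□■[□]□□□□□□…
28) q2 h=28  …□□□□□□[■]■□□□□□…
29) q2 h=29  …□□□□□□[■]□□□□□□…
30) q2 h=30  …□□□□□□[□]□□□□□□…
31) q1 h=31  …□□□□□■[□]□□□□□□…

0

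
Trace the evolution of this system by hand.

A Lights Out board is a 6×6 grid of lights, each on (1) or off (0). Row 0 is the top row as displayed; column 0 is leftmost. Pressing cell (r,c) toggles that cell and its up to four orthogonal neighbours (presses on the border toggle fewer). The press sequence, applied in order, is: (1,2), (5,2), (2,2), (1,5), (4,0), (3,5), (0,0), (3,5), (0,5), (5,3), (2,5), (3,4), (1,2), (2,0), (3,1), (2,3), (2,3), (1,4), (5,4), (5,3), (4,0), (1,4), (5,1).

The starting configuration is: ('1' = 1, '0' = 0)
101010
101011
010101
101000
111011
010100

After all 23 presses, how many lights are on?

20

k=0  101010
101011
010101
101000
111011
010100
k=1  100010
110111
011101
101000
111011
010100
k=2  100010
110111
011101
101000
110011
001000
k=3  100010
111111
000001
100000
110011
001000
k=4  100011
111100
000000
100000
110011
001000
k=5  100011
111100
000000
000000
000011
101000
k=6  100011
111100
000001
000011
000010
101000
k=7  010011
011100
000001
000011
000010
101000
k=8  010011
011100
000000
000000
000011
101000
k=9  010000
011101
000000
000000
000011
101000
k=10  010000
011101
000000
000000
000111
100110
k=11  010000
011100
000011
000001
000111
100110
k=12  010000
011100
000001
000110
000101
100110
k=13  011000
000000
001001
000110
000101
100110
k=14  011000
100000
111001
100110
000101
100110
k=15  011000
100000
101001
011110
010101
100110
k=16  011000
100100
100111
011010
010101
100110
k=17  011000
100000
101001
011110
010101
100110
k=18  011010
100111
101011
011110
010101
100110
k=19  011010
100111
101011
011110
010111
100001
k=20  011010
100111
101011
011110
010011
101111
k=21  011010
100111
101011
111110
100011
001111
k=22  011000
100000
101001
111110
100011
001111
k=23  011000
100000
101001
111110
110011
110111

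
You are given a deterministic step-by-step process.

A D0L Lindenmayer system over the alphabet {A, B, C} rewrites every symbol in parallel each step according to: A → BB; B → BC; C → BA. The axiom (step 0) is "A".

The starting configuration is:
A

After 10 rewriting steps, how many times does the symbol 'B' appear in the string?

k=0  A
k=1  BB
k=2  BCBC
k=3  BCBABCBA
k=4  BCBABCBBBCBABCBB
k=5  BCBABCBBBCBABCBCBCBABCBBBCBABCBC
k=6  BCBABCBBBCBABCBCBCBABCBBBCBABCBABCBABCBBBCBABCBCBCBABCBBBCBABCBA
k=7  BCBABCBBBCBABCBCBCBABCBBBCBABCBABCBABCBBBCBABCBCBCBABCBBBC…BBBCBABCBCBCBABCBBBCBABCBABCBABCBBBCBABCBCBCBABCBBBCBABCBB  (len 128)
k=8  BCBABCBBBCBABCBCBCBABCBBBCBABCBABCBABCBBBCBABCBCBCBABCBBBC…BBBCBABCBCBCBABCBBBCBABCBABCBABCBBBCBABCBCBCBABCBBBCBABCBC  (len 256)
k=9  BCBABCBBBCBABCBCBCBABCBBBCBABCBABCBABCBBBCBABCBCBCBABCBBBC…BBBCBABCBCBCBABCBBBCBABCBABCBABCBBBCBABCBCBCBABCBBBCBABCBA  (len 512)
k=10  BCBABCBBBCBABCBCBCBABCBBBCBABCBABCBABCBBBCBABCBCBCBABCBBBC…BBBCBABCBCBCBABCBBBCBABCBABCBABCBBBCBABCBCBCBABCBBBCBABCBB  (len 1024)

586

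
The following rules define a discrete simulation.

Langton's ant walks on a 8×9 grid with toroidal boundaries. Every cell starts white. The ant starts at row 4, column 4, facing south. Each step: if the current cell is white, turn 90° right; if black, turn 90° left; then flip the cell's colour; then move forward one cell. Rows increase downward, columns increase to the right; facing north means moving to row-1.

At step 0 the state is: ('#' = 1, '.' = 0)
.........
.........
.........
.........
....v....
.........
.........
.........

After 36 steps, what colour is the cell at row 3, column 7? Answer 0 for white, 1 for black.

1

gen 0: .........
.........
.........
.........
....v....
.........
.........
.........
gen 1: .........
.........
.........
.........
...<#....
.........
.........
.........
gen 2: .........
.........
.........
...^.....
...##....
.........
.........
.........
gen 3: .........
.........
.........
...#>....
...##....
.........
.........
.........
gen 4: .........
.........
.........
...##....
...#v....
.........
.........
.........
gen 5: .........
.........
.........
...##....
...#.>...
.........
.........
.........
gen 6: .........
.........
.........
...##....
...#.#...
.....v...
.........
.........
gen 7: .........
.........
.........
...##....
...#.#...
....<#...
.........
.........
gen 8: .........
.........
.........
...##....
...#^#...
....##...
.........
.........
gen 9: .........
.........
.........
...##....
...##>...
....##...
.........
.........
gen 10: .........
.........
.........
...##^...
...##....
....##...
.........
.........
gen 11: .........
.........
.........
...###>..
...##....
....##...
.........
.........
gen 12: .........
.........
.........
...####..
...##.v..
....##...
.........
.........
gen 13: .........
.........
.........
...####..
...##<#..
....##...
.........
.........
gen 14: .........
.........
.........
...##^#..
...####..
....##...
.........
.........
gen 15: .........
.........
.........
...#<.#..
...####..
....##...
.........
.........
gen 16: .........
.........
.........
...#..#..
...#v##..
....##...
.........
.........
gen 17: .........
.........
.........
...#..#..
...#.>#..
....##...
.........
.........
gen 18: .........
.........
.........
...#.^#..
...#..#..
....##...
.........
.........
gen 19: .........
.........
.........
...#.#>..
...#..#..
....##...
.........
.........
gen 20: .........
.........
......^..
...#.#...
...#..#..
....##...
.........
.........
gen 21: .........
.........
......#>.
...#.#...
...#..#..
....##...
.........
.........
gen 22: .........
.........
......##.
...#.#.v.
...#..#..
....##...
.........
.........
gen 23: .........
.........
......##.
...#.#<#.
...#..#..
....##...
.........
.........
gen 24: .........
.........
......^#.
...#.###.
...#..#..
....##...
.........
.........
gen 25: .........
.........
.....<.#.
...#.###.
...#..#..
....##...
.........
.........
gen 26: .........
.....^...
.....#.#.
...#.###.
...#..#..
....##...
.........
.........
gen 27: .........
.....#>..
.....#.#.
...#.###.
...#..#..
....##...
.........
.........
gen 28: .........
.....##..
.....#v#.
...#.###.
...#..#..
....##...
.........
.........
gen 29: .........
.....##..
.....<##.
...#.###.
...#..#..
....##...
.........
.........
gen 30: .........
.....##..
......##.
...#.v##.
...#..#..
....##...
.........
.........
gen 31: .........
.....##..
......##.
...#..>#.
...#..#..
....##...
.........
.........
gen 32: .........
.....##..
......^#.
...#...#.
...#..#..
....##...
.........
.........
gen 33: .........
.....##..
.....<.#.
...#...#.
...#..#..
....##...
.........
.........
gen 34: .........
.....^#..
.....#.#.
...#...#.
...#..#..
....##...
.........
.........
gen 35: .........
....<.#..
.....#.#.
...#...#.
...#..#..
....##...
.........
.........
gen 36: ....^....
....#.#..
.....#.#.
...#...#.
...#..#..
....##...
.........
.........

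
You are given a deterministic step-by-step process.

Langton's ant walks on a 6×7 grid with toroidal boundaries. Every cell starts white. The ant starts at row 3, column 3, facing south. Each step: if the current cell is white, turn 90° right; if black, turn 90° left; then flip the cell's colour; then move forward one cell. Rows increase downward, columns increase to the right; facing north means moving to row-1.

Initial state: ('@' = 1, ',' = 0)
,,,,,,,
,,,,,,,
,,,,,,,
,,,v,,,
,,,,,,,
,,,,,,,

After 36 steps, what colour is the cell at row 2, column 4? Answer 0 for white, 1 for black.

0

gen 0: ,,,,,,,
,,,,,,,
,,,,,,,
,,,v,,,
,,,,,,,
,,,,,,,
gen 1: ,,,,,,,
,,,,,,,
,,,,,,,
,,<@,,,
,,,,,,,
,,,,,,,
gen 2: ,,,,,,,
,,,,,,,
,,^,,,,
,,@@,,,
,,,,,,,
,,,,,,,
gen 3: ,,,,,,,
,,,,,,,
,,@>,,,
,,@@,,,
,,,,,,,
,,,,,,,
gen 4: ,,,,,,,
,,,,,,,
,,@@,,,
,,@v,,,
,,,,,,,
,,,,,,,
gen 5: ,,,,,,,
,,,,,,,
,,@@,,,
,,@,>,,
,,,,,,,
,,,,,,,
gen 6: ,,,,,,,
,,,,,,,
,,@@,,,
,,@,@,,
,,,,v,,
,,,,,,,
gen 7: ,,,,,,,
,,,,,,,
,,@@,,,
,,@,@,,
,,,<@,,
,,,,,,,
gen 8: ,,,,,,,
,,,,,,,
,,@@,,,
,,@^@,,
,,,@@,,
,,,,,,,
gen 9: ,,,,,,,
,,,,,,,
,,@@,,,
,,@@>,,
,,,@@,,
,,,,,,,
gen 10: ,,,,,,,
,,,,,,,
,,@@^,,
,,@@,,,
,,,@@,,
,,,,,,,
gen 11: ,,,,,,,
,,,,,,,
,,@@@>,
,,@@,,,
,,,@@,,
,,,,,,,
gen 12: ,,,,,,,
,,,,,,,
,,@@@@,
,,@@,v,
,,,@@,,
,,,,,,,
gen 13: ,,,,,,,
,,,,,,,
,,@@@@,
,,@@<@,
,,,@@,,
,,,,,,,
gen 14: ,,,,,,,
,,,,,,,
,,@@^@,
,,@@@@,
,,,@@,,
,,,,,,,
gen 15: ,,,,,,,
,,,,,,,
,,@<,@,
,,@@@@,
,,,@@,,
,,,,,,,
gen 16: ,,,,,,,
,,,,,,,
,,@,,@,
,,@v@@,
,,,@@,,
,,,,,,,
gen 17: ,,,,,,,
,,,,,,,
,,@,,@,
,,@,>@,
,,,@@,,
,,,,,,,
gen 18: ,,,,,,,
,,,,,,,
,,@,^@,
,,@,,@,
,,,@@,,
,,,,,,,
gen 19: ,,,,,,,
,,,,,,,
,,@,@>,
,,@,,@,
,,,@@,,
,,,,,,,
gen 20: ,,,,,,,
,,,,,^,
,,@,@,,
,,@,,@,
,,,@@,,
,,,,,,,
gen 21: ,,,,,,,
,,,,,@>
,,@,@,,
,,@,,@,
,,,@@,,
,,,,,,,
gen 22: ,,,,,,,
,,,,,@@
,,@,@,v
,,@,,@,
,,,@@,,
,,,,,,,
gen 23: ,,,,,,,
,,,,,@@
,,@,@<@
,,@,,@,
,,,@@,,
,,,,,,,
gen 24: ,,,,,,,
,,,,,^@
,,@,@@@
,,@,,@,
,,,@@,,
,,,,,,,
gen 25: ,,,,,,,
,,,,<,@
,,@,@@@
,,@,,@,
,,,@@,,
,,,,,,,
gen 26: ,,,,^,,
,,,,@,@
,,@,@@@
,,@,,@,
,,,@@,,
,,,,,,,
gen 27: ,,,,@>,
,,,,@,@
,,@,@@@
,,@,,@,
,,,@@,,
,,,,,,,
gen 28: ,,,,@@,
,,,,@v@
,,@,@@@
,,@,,@,
,,,@@,,
,,,,,,,
gen 29: ,,,,@@,
,,,,<@@
,,@,@@@
,,@,,@,
,,,@@,,
,,,,,,,
gen 30: ,,,,@@,
,,,,,@@
,,@,v@@
,,@,,@,
,,,@@,,
,,,,,,,
gen 31: ,,,,@@,
,,,,,@@
,,@,,>@
,,@,,@,
,,,@@,,
,,,,,,,
gen 32: ,,,,@@,
,,,,,^@
,,@,,,@
,,@,,@,
,,,@@,,
,,,,,,,
gen 33: ,,,,@@,
,,,,<,@
,,@,,,@
,,@,,@,
,,,@@,,
,,,,,,,
gen 34: ,,,,^@,
,,,,@,@
,,@,,,@
,,@,,@,
,,,@@,,
,,,,,,,
gen 35: ,,,<,@,
,,,,@,@
,,@,,,@
,,@,,@,
,,,@@,,
,,,,,,,
gen 36: ,,,@,@,
,,,,@,@
,,@,,,@
,,@,,@,
,,,@@,,
,,,^,,,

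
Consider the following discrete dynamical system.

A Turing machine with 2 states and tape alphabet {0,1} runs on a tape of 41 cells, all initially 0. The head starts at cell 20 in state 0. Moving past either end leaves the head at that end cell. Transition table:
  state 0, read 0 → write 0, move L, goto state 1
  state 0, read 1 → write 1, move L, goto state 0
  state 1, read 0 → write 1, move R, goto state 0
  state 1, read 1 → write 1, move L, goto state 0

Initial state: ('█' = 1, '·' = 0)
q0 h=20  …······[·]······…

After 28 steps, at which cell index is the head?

[0] q0 h=20  …······[·]······…
[1] q1 h=19  …······[·]······…
[2] q0 h=20  …·····█[·]······…
[3] q1 h=19  …······[█]······…
[4] q0 h=18  …······[·]█·····…
[5] q1 h=17  …······[·]·█····…
[6] q0 h=18  …·····█[·]█·····…
[7] q1 h=17  …······[█]·█····…
[8] q0 h=16  …······[·]█·█···…
[9] q1 h=15  …······[·]·█·█··…
[10] q0 h=16  …·····█[·]█·█···…
[11] q1 h=15  …······[█]·█·█··…
[12] q0 h=14  …······[·]█·█·█·…
[13] q1 h=13  …······[·]·█·█·█…
[14] q0 h=14  …·····█[·]█·█·█·…
[15] q1 h=13  …······[█]·█·█·█…
[16] q0 h=12  …······[·]█·█·█·…
[17] q1 h=11  …······[·]·█·█·█…
[18] q0 h=12  …·····█[·]█·█·█·…
[19] q1 h=11  …······[█]·█·█·█…
[20] q0 h=10  …······[·]█·█·█·…
[21] q1 h= 9  …······[·]·█·█·█…
[22] q0 h=10  …·····█[·]█·█·█·…
[23] q1 h= 9  …······[█]·█·█·█…
[24] q0 h= 8  …······[·]█·█·█·…
[25] q1 h= 7  …······[·]·█·█·█…
[26] q0 h= 8  …·····█[·]█·█·█·…
[27] q1 h= 7  …······[█]·█·█·█…
[28] q0 h= 6  |······[·]█·█·█·…

6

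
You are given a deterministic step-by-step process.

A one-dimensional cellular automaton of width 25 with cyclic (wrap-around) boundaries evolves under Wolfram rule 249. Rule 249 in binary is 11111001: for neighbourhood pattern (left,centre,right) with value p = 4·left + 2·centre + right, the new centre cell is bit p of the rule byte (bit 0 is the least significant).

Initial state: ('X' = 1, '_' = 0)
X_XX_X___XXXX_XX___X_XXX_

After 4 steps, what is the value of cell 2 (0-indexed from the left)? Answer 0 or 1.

1

k=0  X_XX_X___XXXX_XX___X_XXX_
k=1  _XXXX_XX_XXXXXXXXX__XXXXX
k=2  XXXXXXXXXXXXXXXXXXX_XXXXX
k=3  XXXXXXXXXXXXXXXXXXXXXXXXX
k=4  XXXXXXXXXXXXXXXXXXXXXXXXX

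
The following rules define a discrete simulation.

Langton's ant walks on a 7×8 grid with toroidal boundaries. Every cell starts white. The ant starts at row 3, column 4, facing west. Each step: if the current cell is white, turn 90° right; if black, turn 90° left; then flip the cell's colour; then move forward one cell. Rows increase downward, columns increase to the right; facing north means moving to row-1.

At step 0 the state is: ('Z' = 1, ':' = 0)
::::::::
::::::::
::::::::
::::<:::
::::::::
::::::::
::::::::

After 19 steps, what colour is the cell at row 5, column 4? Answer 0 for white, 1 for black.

1

0) ::::::::
::::::::
::::::::
::::<:::
::::::::
::::::::
::::::::
1) ::::::::
::::::::
::::^:::
::::Z:::
::::::::
::::::::
::::::::
2) ::::::::
::::::::
::::Z>::
::::Z:::
::::::::
::::::::
::::::::
3) ::::::::
::::::::
::::ZZ::
::::Zv::
::::::::
::::::::
::::::::
4) ::::::::
::::::::
::::ZZ::
::::<Z::
::::::::
::::::::
::::::::
5) ::::::::
::::::::
::::ZZ::
:::::Z::
::::v:::
::::::::
::::::::
6) ::::::::
::::::::
::::ZZ::
:::::Z::
:::<Z:::
::::::::
::::::::
7) ::::::::
::::::::
::::ZZ::
:::^:Z::
:::ZZ:::
::::::::
::::::::
8) ::::::::
::::::::
::::ZZ::
:::Z>Z::
:::ZZ:::
::::::::
::::::::
9) ::::::::
::::::::
::::ZZ::
:::ZZZ::
:::Zv:::
::::::::
::::::::
10) ::::::::
::::::::
::::ZZ::
:::ZZZ::
:::Z:>::
::::::::
::::::::
11) ::::::::
::::::::
::::ZZ::
:::ZZZ::
:::Z:Z::
:::::v::
::::::::
12) ::::::::
::::::::
::::ZZ::
:::ZZZ::
:::Z:Z::
::::<Z::
::::::::
13) ::::::::
::::::::
::::ZZ::
:::ZZZ::
:::Z^Z::
::::ZZ::
::::::::
14) ::::::::
::::::::
::::ZZ::
:::ZZZ::
:::ZZ>::
::::ZZ::
::::::::
15) ::::::::
::::::::
::::ZZ::
:::ZZ^::
:::ZZ:::
::::ZZ::
::::::::
16) ::::::::
::::::::
::::ZZ::
:::Z<:::
:::ZZ:::
::::ZZ::
::::::::
17) ::::::::
::::::::
::::ZZ::
:::Z::::
:::Zv:::
::::ZZ::
::::::::
18) ::::::::
::::::::
::::ZZ::
:::Z::::
:::Z:>::
::::ZZ::
::::::::
19) ::::::::
::::::::
::::ZZ::
:::Z::::
:::Z:Z::
::::Zv::
::::::::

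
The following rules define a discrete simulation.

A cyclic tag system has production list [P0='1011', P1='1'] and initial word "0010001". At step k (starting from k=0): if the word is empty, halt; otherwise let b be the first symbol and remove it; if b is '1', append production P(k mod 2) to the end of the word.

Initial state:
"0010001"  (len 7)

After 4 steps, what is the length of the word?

7

t=0: "0010001"  (len 7)
t=1: "010001"  (len 6)
t=2: "10001"  (len 5)
t=3: "00011011"  (len 8)
t=4: "0011011"  (len 7)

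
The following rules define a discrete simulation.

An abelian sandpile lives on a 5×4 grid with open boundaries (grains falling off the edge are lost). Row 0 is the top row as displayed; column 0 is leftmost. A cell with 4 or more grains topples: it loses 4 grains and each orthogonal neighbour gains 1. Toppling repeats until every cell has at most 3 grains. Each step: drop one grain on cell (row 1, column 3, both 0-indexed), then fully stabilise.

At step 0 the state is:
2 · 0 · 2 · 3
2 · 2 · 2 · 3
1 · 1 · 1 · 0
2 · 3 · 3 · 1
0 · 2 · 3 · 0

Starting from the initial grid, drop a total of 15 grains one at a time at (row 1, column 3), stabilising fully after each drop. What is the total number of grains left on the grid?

35

k=0  2 · 0 · 2 · 3
2 · 2 · 2 · 3
1 · 1 · 1 · 0
2 · 3 · 3 · 1
0 · 2 · 3 · 0
k=1  2 · 0 · 3 · 0
2 · 2 · 3 · 1
1 · 1 · 1 · 1
2 · 3 · 3 · 1
0 · 2 · 3 · 0
k=2  2 · 0 · 3 · 0
2 · 2 · 3 · 2
1 · 1 · 1 · 1
2 · 3 · 3 · 1
0 · 2 · 3 · 0
k=3  2 · 0 · 3 · 0
2 · 2 · 3 · 3
1 · 1 · 1 · 1
2 · 3 · 3 · 1
0 · 2 · 3 · 0
k=4  2 · 1 · 0 · 2
2 · 3 · 1 · 1
1 · 1 · 2 · 2
2 · 3 · 3 · 1
0 · 2 · 3 · 0
k=5  2 · 1 · 0 · 2
2 · 3 · 1 · 2
1 · 1 · 2 · 2
2 · 3 · 3 · 1
0 · 2 · 3 · 0
k=6  2 · 1 · 0 · 2
2 · 3 · 1 · 3
1 · 1 · 2 · 2
2 · 3 · 3 · 1
0 · 2 · 3 · 0
k=7  2 · 1 · 0 · 3
2 · 3 · 2 · 0
1 · 1 · 2 · 3
2 · 3 · 3 · 1
0 · 2 · 3 · 0
k=8  2 · 1 · 0 · 3
2 · 3 · 2 · 1
1 · 1 · 2 · 3
2 · 3 · 3 · 1
0 · 2 · 3 · 0
k=9  2 · 1 · 0 · 3
2 · 3 · 2 · 2
1 · 1 · 2 · 3
2 · 3 · 3 · 1
0 · 2 · 3 · 0
k=10  2 · 1 · 0 · 3
2 · 3 · 2 · 3
1 · 1 · 2 · 3
2 · 3 · 3 · 1
0 · 2 · 3 · 0
k=11  2 · 1 · 1 · 0
2 · 3 · 3 · 2
1 · 1 · 3 · 0
2 · 3 · 3 · 2
0 · 2 · 3 · 0
k=12  2 · 1 · 1 · 0
2 · 3 · 3 · 3
1 · 1 · 3 · 0
2 · 3 · 3 · 2
0 · 2 · 3 · 0
k=13  2 · 2 · 2 · 1
3 · 1 · 2 · 1
2 · 0 · 2 · 2
3 · 2 · 2 · 3
1 · 0 · 1 · 1
k=14  2 · 2 · 2 · 1
3 · 1 · 2 · 2
2 · 0 · 2 · 2
3 · 2 · 2 · 3
1 · 0 · 1 · 1
k=15  2 · 2 · 2 · 1
3 · 1 · 2 · 3
2 · 0 · 2 · 2
3 · 2 · 2 · 3
1 · 0 · 1 · 1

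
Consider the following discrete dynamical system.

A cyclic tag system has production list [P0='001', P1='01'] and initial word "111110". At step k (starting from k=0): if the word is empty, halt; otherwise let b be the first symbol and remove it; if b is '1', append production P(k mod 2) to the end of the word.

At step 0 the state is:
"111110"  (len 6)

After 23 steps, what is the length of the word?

11

[0] "111110"  (len 6)
[1] "11110001"  (len 8)
[2] "111000101"  (len 9)
[3] "11000101001"  (len 11)
[4] "100010100101"  (len 12)
[5] "00010100101001"  (len 14)
[6] "0010100101001"  (len 13)
[7] "010100101001"  (len 12)
[8] "10100101001"  (len 11)
[9] "0100101001001"  (len 13)
[10] "100101001001"  (len 12)
[11] "00101001001001"  (len 14)
[12] "0101001001001"  (len 13)
[13] "101001001001"  (len 12)
[14] "0100100100101"  (len 13)
[15] "100100100101"  (len 12)
[16] "0010010010101"  (len 13)
[17] "010010010101"  (len 12)
[18] "10010010101"  (len 11)
[19] "0010010101001"  (len 13)
[20] "010010101001"  (len 12)
[21] "10010101001"  (len 11)
[22] "001010100101"  (len 12)
[23] "01010100101"  (len 11)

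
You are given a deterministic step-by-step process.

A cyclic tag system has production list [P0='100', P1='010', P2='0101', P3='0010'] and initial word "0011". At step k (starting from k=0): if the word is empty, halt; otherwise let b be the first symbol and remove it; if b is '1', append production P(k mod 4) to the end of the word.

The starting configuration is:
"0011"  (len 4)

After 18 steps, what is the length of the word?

gen 0: "0011"  (len 4)
gen 1: "011"  (len 3)
gen 2: "11"  (len 2)
gen 3: "10101"  (len 5)
gen 4: "01010010"  (len 8)
gen 5: "1010010"  (len 7)
gen 6: "010010010"  (len 9)
gen 7: "10010010"  (len 8)
gen 8: "00100100010"  (len 11)
gen 9: "0100100010"  (len 10)
gen 10: "100100010"  (len 9)
gen 11: "001000100101"  (len 12)
gen 12: "01000100101"  (len 11)
gen 13: "1000100101"  (len 10)
gen 14: "000100101010"  (len 12)
gen 15: "00100101010"  (len 11)
gen 16: "0100101010"  (len 10)
gen 17: "100101010"  (len 9)
gen 18: "00101010010"  (len 11)

11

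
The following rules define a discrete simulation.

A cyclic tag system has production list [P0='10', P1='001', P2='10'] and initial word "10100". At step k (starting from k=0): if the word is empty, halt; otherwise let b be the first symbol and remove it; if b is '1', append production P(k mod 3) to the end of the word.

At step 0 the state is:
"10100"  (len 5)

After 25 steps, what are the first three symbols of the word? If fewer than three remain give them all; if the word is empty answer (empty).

gen 0: "10100"  (len 5)
gen 1: "010010"  (len 6)
gen 2: "10010"  (len 5)
gen 3: "001010"  (len 6)
gen 4: "01010"  (len 5)
gen 5: "1010"  (len 4)
gen 6: "01010"  (len 5)
gen 7: "1010"  (len 4)
gen 8: "010001"  (len 6)
gen 9: "10001"  (len 5)
gen 10: "000110"  (len 6)
gen 11: "00110"  (len 5)
gen 12: "0110"  (len 4)
gen 13: "110"  (len 3)
gen 14: "10001"  (len 5)
gen 15: "000110"  (len 6)
gen 16: "00110"  (len 5)
gen 17: "0110"  (len 4)
gen 18: "110"  (len 3)
gen 19: "1010"  (len 4)
gen 20: "010001"  (len 6)
gen 21: "10001"  (len 5)
gen 22: "000110"  (len 6)
gen 23: "00110"  (len 5)
gen 24: "0110"  (len 4)
gen 25: "110"  (len 3)

110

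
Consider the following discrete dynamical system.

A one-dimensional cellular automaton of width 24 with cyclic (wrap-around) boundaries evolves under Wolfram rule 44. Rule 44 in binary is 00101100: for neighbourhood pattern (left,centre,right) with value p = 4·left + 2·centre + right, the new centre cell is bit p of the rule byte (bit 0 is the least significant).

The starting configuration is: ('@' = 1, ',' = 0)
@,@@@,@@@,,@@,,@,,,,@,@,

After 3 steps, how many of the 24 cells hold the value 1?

4

0) @,@@@,@@@,,@@,,@,,,,@,@,
1) @@@,,@@,,,,@,,,@,,,,@@@@
2) ,,,,,@,,,,,@,,,@,,,,@,,,
3) ,,,,,@,,,,,@,,,@,,,,@,,,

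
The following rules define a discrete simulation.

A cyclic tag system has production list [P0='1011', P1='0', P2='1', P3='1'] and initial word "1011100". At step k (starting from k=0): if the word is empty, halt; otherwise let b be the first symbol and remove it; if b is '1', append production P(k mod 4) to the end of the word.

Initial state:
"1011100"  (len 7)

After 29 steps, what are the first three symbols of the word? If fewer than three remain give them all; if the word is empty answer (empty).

t=0: "1011100"  (len 7)
t=1: "0111001011"  (len 10)
t=2: "111001011"  (len 9)
t=3: "110010111"  (len 9)
t=4: "100101111"  (len 9)
t=5: "001011111011"  (len 12)
t=6: "01011111011"  (len 11)
t=7: "1011111011"  (len 10)
t=8: "0111110111"  (len 10)
t=9: "111110111"  (len 9)
t=10: "111101110"  (len 9)
t=11: "111011101"  (len 9)
t=12: "110111011"  (len 9)
t=13: "101110111011"  (len 12)
t=14: "011101110110"  (len 12)
t=15: "11101110110"  (len 11)
t=16: "11011101101"  (len 11)
t=17: "10111011011011"  (len 14)
t=18: "01110110110110"  (len 14)
t=19: "1110110110110"  (len 13)
t=20: "1101101101101"  (len 13)
t=21: "1011011011011011"  (len 16)
t=22: "0110110110110110"  (len 16)
t=23: "110110110110110"  (len 15)
t=24: "101101101101101"  (len 15)
t=25: "011011011011011011"  (len 18)
t=26: "11011011011011011"  (len 17)
t=27: "10110110110110111"  (len 17)
t=28: "01101101101101111"  (len 17)
t=29: "1101101101101111"  (len 16)

110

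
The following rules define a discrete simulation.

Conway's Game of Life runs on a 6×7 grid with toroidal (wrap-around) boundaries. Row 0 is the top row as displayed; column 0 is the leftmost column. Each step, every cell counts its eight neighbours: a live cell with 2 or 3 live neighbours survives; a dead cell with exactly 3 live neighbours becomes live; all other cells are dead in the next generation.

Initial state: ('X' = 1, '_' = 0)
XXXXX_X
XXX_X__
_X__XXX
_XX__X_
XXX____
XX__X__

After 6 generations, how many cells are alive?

2

[0] XXXXX_X
XXX_X__
_X__XXX
_XX__X_
XXX____
XX__X__
[1] ____X_X
_______
____X_X
___XXX_
___X__X
____XX_
[2] ____X__
_______
___XX__
___X__X
___X__X
___XX_X
[3] ___XXX_
___XX__
___XX__
__XX_X_
X_XX__X
___XX__
[4] __X__X_
__X____
_____X_
_X___XX
_X___XX
______X
[5] _______
_______
_____XX
____X__
_______
X_____X
[6] _______
_______
_____X_
_____X_
_______
_______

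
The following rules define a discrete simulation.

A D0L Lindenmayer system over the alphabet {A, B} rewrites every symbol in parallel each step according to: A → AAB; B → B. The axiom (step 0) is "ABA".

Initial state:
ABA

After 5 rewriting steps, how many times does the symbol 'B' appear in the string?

[0] ABA
[1] AABBAAB
[2] AABAABBBAABAABB
[3] AABAABBAABAABBBBAABAABBAABAABBB
[4] AABAABBAABAABBBAABAABBAABAABBBBBAABAABBAABAABBBAABAABBAABAABBBB
[5] AABAABBAABAABBBAABAABBAABAABBBBAABAABBAABAABBBAABAABBAABAA…BBAABAABBBAABAABBAABAABBBBAABAABBAABAABBBAABAABBAABAABBBBB  (len 127)

63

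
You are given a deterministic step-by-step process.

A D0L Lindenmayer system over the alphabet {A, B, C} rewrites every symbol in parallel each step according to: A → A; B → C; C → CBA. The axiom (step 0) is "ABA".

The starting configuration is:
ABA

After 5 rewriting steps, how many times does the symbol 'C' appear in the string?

k=0  ABA
k=1  ACA
k=2  ACBAA
k=3  ACBACAA
k=4  ACBACACBAAA
k=5  ACBACACBAACBACAAA

5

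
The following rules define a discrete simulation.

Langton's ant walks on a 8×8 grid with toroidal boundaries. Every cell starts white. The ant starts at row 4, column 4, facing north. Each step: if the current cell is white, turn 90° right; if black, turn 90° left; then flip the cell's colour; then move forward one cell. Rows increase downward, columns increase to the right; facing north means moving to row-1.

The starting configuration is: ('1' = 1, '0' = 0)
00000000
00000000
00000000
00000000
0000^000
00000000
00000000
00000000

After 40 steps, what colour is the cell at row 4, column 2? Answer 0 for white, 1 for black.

1

gen 0: 00000000
00000000
00000000
00000000
0000^000
00000000
00000000
00000000
gen 1: 00000000
00000000
00000000
00000000
00001>00
00000000
00000000
00000000
gen 2: 00000000
00000000
00000000
00000000
00001100
00000v00
00000000
00000000
gen 3: 00000000
00000000
00000000
00000000
00001100
0000<100
00000000
00000000
gen 4: 00000000
00000000
00000000
00000000
0000^100
00001100
00000000
00000000
gen 5: 00000000
00000000
00000000
00000000
000<0100
00001100
00000000
00000000
gen 6: 00000000
00000000
00000000
000^0000
00010100
00001100
00000000
00000000
gen 7: 00000000
00000000
00000000
0001>000
00010100
00001100
00000000
00000000
gen 8: 00000000
00000000
00000000
00011000
0001v100
00001100
00000000
00000000
gen 9: 00000000
00000000
00000000
00011000
000<1100
00001100
00000000
00000000
gen 10: 00000000
00000000
00000000
00011000
00001100
000v1100
00000000
00000000
gen 11: 00000000
00000000
00000000
00011000
00001100
00<11100
00000000
00000000
gen 12: 00000000
00000000
00000000
00011000
00^01100
00111100
00000000
00000000
gen 13: 00000000
00000000
00000000
00011000
001>1100
00111100
00000000
00000000
gen 14: 00000000
00000000
00000000
00011000
00111100
001v1100
00000000
00000000
gen 15: 00000000
00000000
00000000
00011000
00111100
0010>100
00000000
00000000
gen 16: 00000000
00000000
00000000
00011000
0011^100
00100100
00000000
00000000
gen 17: 00000000
00000000
00000000
00011000
001<0100
00100100
00000000
00000000
gen 18: 00000000
00000000
00000000
00011000
00100100
001v0100
00000000
00000000
gen 19: 00000000
00000000
00000000
00011000
00100100
00<10100
00000000
00000000
gen 20: 00000000
00000000
00000000
00011000
00100100
00010100
00v00000
00000000
gen 21: 00000000
00000000
00000000
00011000
00100100
00010100
0<100000
00000000
gen 22: 00000000
00000000
00000000
00011000
00100100
0^010100
01100000
00000000
gen 23: 00000000
00000000
00000000
00011000
00100100
01>10100
01100000
00000000
gen 24: 00000000
00000000
00000000
00011000
00100100
01110100
01v00000
00000000
gen 25: 00000000
00000000
00000000
00011000
00100100
01110100
010>0000
00000000
gen 26: 00000000
00000000
00000000
00011000
00100100
01110100
01010000
000v0000
gen 27: 00000000
00000000
00000000
00011000
00100100
01110100
01010000
00<10000
gen 28: 00000000
00000000
00000000
00011000
00100100
01110100
01^10000
00110000
gen 29: 00000000
00000000
00000000
00011000
00100100
01110100
011>0000
00110000
gen 30: 00000000
00000000
00000000
00011000
00100100
011^0100
01100000
00110000
gen 31: 00000000
00000000
00000000
00011000
00100100
01<00100
01100000
00110000
gen 32: 00000000
00000000
00000000
00011000
00100100
01000100
01v00000
00110000
gen 33: 00000000
00000000
00000000
00011000
00100100
01000100
010>0000
00110000
gen 34: 00000000
00000000
00000000
00011000
00100100
01000100
01010000
001v0000
gen 35: 00000000
00000000
00000000
00011000
00100100
01000100
01010000
0010>000
gen 36: 0000v000
00000000
00000000
00011000
00100100
01000100
01010000
00101000
gen 37: 000<1000
00000000
00000000
00011000
00100100
01000100
01010000
00101000
gen 38: 00011000
00000000
00000000
00011000
00100100
01000100
01010000
001^1000
gen 39: 00011000
00000000
00000000
00011000
00100100
01000100
01010000
0011>000
gen 40: 00011000
00000000
00000000
00011000
00100100
01000100
0101^000
00110000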